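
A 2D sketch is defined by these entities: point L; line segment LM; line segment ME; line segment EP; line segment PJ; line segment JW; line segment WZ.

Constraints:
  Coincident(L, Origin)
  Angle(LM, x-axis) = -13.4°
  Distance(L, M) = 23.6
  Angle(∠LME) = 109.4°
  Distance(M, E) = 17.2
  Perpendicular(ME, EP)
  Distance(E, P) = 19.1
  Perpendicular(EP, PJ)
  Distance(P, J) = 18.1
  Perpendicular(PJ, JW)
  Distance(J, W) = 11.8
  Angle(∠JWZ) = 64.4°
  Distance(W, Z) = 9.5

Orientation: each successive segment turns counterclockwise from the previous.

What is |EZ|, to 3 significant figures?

14.9

PJ is perpendicular to JW, so JW runs at -32.8°; with |JW| = 11.8, W = (16.3, -2.27). ∠JWZ = 64.4° gives WZ at 82.8° from the x-axis; with |WZ| = 9.5, Z = (17.5, 7.15). Then |EZ| = |Z − E| = 14.9.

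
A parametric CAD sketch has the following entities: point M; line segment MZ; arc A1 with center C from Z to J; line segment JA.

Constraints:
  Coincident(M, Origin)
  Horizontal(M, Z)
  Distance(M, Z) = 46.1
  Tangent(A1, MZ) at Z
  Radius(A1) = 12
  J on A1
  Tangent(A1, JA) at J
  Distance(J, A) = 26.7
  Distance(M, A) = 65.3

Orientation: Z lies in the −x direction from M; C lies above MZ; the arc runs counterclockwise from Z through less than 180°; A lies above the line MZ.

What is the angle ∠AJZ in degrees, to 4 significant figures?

118.2°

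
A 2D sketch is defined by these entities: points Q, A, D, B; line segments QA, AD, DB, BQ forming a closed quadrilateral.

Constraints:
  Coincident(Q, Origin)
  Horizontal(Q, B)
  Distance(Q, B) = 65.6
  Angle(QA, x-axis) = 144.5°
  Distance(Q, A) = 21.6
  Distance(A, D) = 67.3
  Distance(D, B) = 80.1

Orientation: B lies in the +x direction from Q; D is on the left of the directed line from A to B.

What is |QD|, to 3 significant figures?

70.6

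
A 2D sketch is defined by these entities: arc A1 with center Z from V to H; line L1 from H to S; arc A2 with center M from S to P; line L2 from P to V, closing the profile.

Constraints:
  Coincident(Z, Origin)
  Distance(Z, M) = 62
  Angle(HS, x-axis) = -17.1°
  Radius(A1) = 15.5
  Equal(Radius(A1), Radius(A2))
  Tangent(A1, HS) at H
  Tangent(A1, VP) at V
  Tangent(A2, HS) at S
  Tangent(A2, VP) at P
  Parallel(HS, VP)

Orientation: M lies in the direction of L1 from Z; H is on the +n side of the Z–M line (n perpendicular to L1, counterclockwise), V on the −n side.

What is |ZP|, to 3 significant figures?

63.9

The slot axis is L1's direction at -17.1°, so u = (cos -17.1°, sin -17.1°) = (0.956, -0.294) and n = (−sin -17.1°, cos -17.1°) = (0.294, 0.956). Z is at the origin and M lies 62.0 along u from Z, so M = 62.0·u = (59.3, -18.2). Tangency of A1 to both parallel lines with radius 15.5 puts H and V at Z ± 15.5·n: H = (4.56, 14.8), V = (-4.56, -14.8). Equal radii place S and P the same way about M: S = M + 15.5·n = (63.8, -3.42), P = M − 15.5·n = (54.7, -33.0). Then |ZP| = |P − Z| = 63.9.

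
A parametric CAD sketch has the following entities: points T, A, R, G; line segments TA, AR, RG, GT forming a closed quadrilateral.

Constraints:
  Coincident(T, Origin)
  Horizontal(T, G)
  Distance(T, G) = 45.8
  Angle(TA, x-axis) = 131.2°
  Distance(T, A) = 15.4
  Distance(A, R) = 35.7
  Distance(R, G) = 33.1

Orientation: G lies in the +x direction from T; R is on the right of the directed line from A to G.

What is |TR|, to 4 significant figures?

20.39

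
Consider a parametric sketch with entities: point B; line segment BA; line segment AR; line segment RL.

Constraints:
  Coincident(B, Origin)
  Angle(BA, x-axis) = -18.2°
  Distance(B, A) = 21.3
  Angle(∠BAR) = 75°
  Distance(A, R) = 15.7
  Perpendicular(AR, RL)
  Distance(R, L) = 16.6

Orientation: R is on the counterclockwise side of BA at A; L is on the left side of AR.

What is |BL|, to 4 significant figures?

10.93

B is at the origin; BA runs at -18.2° with length 21.3, so A = 21.3·(cos -18.2°, sin -18.2°) = (20.23, -6.653). ∠BAR = 75.0°, so AR runs at -18.2° + (180° − 75.0°) = 86.80° from the x-axis; with |AR| = 15.7, R = A + 15.7·(cos 86.80°, sin 86.80°) = (21.11, 9.023). AR ⟂ RL; with |RL| = 16.6 on the left of AR, L = R + 16.6·(-0.9984, 0.05582) = (4.537, 9.949). Then |BL| = |L − B| = 10.93.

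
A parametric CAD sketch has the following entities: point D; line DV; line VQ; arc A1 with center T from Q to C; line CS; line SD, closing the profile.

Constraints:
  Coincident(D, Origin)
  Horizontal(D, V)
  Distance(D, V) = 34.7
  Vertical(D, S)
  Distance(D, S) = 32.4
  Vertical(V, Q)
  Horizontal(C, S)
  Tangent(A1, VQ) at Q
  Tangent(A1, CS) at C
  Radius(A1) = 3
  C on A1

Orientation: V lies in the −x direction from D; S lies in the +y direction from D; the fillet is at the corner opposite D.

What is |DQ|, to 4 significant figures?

45.48

D is at the origin; DV is horizontal with |DV| = 34.7 and V on the −x side, so V = (-34.70, 0.000). D and S share the same x with |DS| = 32.4 and S on the +y side, so S = (0.000, 32.40). The virtual corner opposite D is at (-34.70, 32.40). A1 meets VQ tangentially, so TQ is at right angles to VQ and the tangent condition forces TC to be normal to CS, with radius 3.0, so the center T sits 3.0 in from both sides at T = (-31.70, 29.40). That places the tangent points at Q = (-34.70, 29.40) on VQ and C = (-31.70, 32.40) on CS. Then |DQ| = |Q − D| = 45.48.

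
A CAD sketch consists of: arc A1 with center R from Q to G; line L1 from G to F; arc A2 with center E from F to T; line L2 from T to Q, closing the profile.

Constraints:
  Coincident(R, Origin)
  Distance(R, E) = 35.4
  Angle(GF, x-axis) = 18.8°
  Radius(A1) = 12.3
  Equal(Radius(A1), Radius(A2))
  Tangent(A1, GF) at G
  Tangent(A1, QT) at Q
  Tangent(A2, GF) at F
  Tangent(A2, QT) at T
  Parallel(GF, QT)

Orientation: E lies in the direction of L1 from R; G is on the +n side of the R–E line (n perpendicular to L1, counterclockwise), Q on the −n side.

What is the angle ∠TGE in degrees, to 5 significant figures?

15.636°

The slot axis is L1's direction at 18.8°, so u = (cos 18.8°, sin 18.8°) = (0.94665, 0.32227) and n = (−sin 18.8°, cos 18.8°) = (-0.32227, 0.94665). R is at the origin and E lies 35.4 along u from R, so E = 35.4·u = (33.511, 11.408). Tangency of A1 to both parallel lines with radius 12.3 puts G and Q at R ± 12.3·n: G = (-3.9639, 11.644), Q = (3.9639, -11.644). Equal radii place F and T the same way about E: F = E + 12.3·n = (29.548, 23.052), T = E − 12.3·n = (37.475, -0.23558). Then cos ∠TGE = GT·GE / (|GT||GE|), giving 15.636°.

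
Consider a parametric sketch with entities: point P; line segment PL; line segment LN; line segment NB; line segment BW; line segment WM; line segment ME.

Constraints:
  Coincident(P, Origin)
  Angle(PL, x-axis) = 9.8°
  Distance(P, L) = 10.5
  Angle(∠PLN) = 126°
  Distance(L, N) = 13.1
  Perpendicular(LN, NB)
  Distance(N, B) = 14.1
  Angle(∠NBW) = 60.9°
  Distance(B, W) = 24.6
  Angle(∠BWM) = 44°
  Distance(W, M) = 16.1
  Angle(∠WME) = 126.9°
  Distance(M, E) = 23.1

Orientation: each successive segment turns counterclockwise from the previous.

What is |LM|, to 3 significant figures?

7.44

∠NBW = 60.9° gives BW at -87.1° from the x-axis; with |BW| = 24.6, W = (4.72, -4.80). ∠BWM = 44.0° gives WM at 48.9° from the x-axis; with |WM| = 16.1, M = (15.3, 7.33). Then |LM| = |M − L| = 7.44.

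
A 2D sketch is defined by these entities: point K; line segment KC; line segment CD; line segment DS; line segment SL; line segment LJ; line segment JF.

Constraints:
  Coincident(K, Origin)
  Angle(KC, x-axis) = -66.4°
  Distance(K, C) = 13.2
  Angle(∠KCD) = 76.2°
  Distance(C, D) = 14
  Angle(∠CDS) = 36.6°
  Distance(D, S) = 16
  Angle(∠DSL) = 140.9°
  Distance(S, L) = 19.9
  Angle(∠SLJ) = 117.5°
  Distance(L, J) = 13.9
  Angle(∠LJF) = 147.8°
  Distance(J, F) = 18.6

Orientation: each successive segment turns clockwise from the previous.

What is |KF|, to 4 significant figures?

43.42

K is at the origin; KC runs at -66.4° with length 13.2, so C = (5.285, -12.10). ∠KCD = 76.2° gives CD at -170.2° from the x-axis; with |CD| = 14.0, D = (-8.511, -14.48). ∠CDS = 36.6° gives DS at 46.40° from the x-axis; with |DS| = 16.0, S = (2.523, -2.892). ∠DSL = 140.9° gives SL at 7.300° from the x-axis; with |SL| = 19.9, L = (22.26, -0.3636). ∠SLJ = 117.5° gives LJ at -55.20° from the x-axis; with |LJ| = 13.9, J = (30.19, -11.78). ∠LJF = 147.8° gives JF at -87.40° from the x-axis; with |JF| = 18.6, F = (31.04, -30.36). Then |KF| = |F − K| = 43.42.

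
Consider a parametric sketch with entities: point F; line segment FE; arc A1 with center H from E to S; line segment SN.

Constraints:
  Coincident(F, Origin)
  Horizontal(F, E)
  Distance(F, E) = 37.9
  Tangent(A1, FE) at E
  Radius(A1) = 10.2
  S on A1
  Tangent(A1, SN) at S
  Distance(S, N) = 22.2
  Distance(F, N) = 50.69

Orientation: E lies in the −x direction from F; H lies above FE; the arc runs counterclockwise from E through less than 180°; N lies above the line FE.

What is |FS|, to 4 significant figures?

31.80

Checks: |HS| = 10.20 ✓; ∠(HS, SN) = 90.00° ✓; |SN| = 22.20 ✓; |FN| = 50.69 ✓.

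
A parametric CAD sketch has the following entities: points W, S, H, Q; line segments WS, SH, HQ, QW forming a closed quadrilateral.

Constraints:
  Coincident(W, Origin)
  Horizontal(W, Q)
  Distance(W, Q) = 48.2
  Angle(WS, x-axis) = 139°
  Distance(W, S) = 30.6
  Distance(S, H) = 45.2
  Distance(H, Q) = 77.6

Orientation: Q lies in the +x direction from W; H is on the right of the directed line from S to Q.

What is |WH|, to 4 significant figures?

35.58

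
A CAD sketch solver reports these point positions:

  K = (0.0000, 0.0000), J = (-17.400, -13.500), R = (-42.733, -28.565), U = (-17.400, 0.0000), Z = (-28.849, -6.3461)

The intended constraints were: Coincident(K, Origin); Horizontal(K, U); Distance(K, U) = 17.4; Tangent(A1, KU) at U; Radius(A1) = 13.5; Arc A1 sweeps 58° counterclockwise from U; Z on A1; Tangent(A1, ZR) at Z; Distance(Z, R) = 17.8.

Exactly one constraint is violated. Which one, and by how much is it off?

Distance(Z, R) = 17.8 — off by 8.40.

K = (0.00, 0.00) ✓; K.y = 0.00, U.y = 0.00 ✓; |KU| = 17.40 ✓; ∠(JU, UK) = 90.00° ✓; |JU| = 13.50 ✓; bearing(J→Z) − bearing(J→U) = 58.00° ✓; |JZ| = 13.50 ✓; ∠(JZ, ZR) = 90.00° ✓; |ZR| = 26.20 ✗.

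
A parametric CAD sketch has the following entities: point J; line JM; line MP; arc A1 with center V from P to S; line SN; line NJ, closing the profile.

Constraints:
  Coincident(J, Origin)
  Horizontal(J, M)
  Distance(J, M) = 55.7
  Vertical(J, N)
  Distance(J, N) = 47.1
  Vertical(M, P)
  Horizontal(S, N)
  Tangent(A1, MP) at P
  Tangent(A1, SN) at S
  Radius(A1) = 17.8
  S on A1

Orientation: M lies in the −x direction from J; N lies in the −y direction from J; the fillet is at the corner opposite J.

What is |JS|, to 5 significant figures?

60.455

J is at the origin; JM is horizontal with |JM| = 55.7 and M on the −x side, so M = (-55.700, 0.0000). JN is vertical with |JN| = 47.1 and N on the −y side, so N = (0.0000, -47.100). The virtual corner opposite J is at (-55.700, -47.100). The tangent condition forces VP to be normal to MP and tangency of A1 to SN means the radius VS is perpendicular to SN, with radius 17.8, so the center V sits 17.8 in from both sides at V = (-37.900, -29.300). That places the tangent points at P = (-55.700, -29.300) on MP and S = (-37.900, -47.100) on SN. Then |JS| = |S − J| = 60.455.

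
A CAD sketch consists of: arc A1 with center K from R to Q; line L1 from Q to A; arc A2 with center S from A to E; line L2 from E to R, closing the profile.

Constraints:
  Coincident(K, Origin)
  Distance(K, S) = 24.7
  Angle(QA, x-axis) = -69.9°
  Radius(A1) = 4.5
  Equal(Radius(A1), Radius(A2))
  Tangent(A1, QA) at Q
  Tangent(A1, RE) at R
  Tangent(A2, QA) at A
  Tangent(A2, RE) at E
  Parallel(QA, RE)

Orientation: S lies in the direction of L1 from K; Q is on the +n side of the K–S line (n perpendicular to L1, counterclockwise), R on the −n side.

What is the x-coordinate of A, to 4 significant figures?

12.71

The slot axis is L1's direction at -69.9°, so u = (cos -69.9°, sin -69.9°) = (0.3437, -0.9391) and n = (−sin -69.9°, cos -69.9°) = (0.9391, 0.3437). K is at the origin and S lies 24.7 along u from K, so S = 24.7·u = (8.488, -23.20). Tangency of A1 to both parallel lines with radius 4.5 puts Q and R at K ± 4.5·n: Q = (4.226, 1.546), R = (-4.226, -1.546). Equal radii place A and E the same way about S: A = S + 4.5·n = (12.71, -21.65), E = S − 4.5·n = (4.262, -24.74). So A.x = 12.71.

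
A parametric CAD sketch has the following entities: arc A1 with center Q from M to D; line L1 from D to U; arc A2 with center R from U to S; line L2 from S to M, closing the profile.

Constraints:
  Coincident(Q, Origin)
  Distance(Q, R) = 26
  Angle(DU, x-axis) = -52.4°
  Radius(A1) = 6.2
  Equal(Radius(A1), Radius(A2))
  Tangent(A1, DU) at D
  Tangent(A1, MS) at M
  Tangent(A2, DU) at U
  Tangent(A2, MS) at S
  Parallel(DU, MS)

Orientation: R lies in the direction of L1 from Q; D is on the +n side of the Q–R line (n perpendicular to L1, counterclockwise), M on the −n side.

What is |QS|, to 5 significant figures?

26.729

The slot axis is L1's direction at -52.4°, so u = (cos -52.4°, sin -52.4°) = (0.61015, -0.79229) and n = (−sin -52.4°, cos -52.4°) = (0.79229, 0.61015). Q is at the origin and R lies 26.0 along u from Q, so R = 26.0·u = (15.864, -20.600). Tangency of A1 to both parallel lines with radius 6.2 puts D and M at Q ± 6.2·n: D = (4.9122, 3.7829), M = (-4.9122, -3.7829). Equal radii place U and S the same way about R: U = R + 6.2·n = (20.776, -16.817), S = R − 6.2·n = (10.952, -24.382). Then |QS| = |S − Q| = 26.729.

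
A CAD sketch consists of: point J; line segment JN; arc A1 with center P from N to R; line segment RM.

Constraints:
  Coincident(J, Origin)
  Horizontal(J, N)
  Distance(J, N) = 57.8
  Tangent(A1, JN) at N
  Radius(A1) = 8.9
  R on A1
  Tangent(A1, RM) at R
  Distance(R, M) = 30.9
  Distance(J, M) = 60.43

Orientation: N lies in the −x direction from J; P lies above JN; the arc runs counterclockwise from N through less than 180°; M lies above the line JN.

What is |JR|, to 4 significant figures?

49.60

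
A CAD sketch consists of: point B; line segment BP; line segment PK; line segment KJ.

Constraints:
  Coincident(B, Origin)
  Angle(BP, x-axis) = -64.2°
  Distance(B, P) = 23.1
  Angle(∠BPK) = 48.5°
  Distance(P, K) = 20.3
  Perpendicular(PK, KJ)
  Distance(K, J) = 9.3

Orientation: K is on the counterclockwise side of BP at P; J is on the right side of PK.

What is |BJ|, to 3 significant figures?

27.1

B is at the origin; BP runs at -64.2° with length 23.1, so P = 23.1·(cos -64.2°, sin -64.2°) = (10.1, -20.8). ∠BPK = 48.5°, so PK runs at -64.2° + (180° − 48.5°) = 67.3° from the x-axis; with |PK| = 20.3, K = P + 20.3·(cos 67.3°, sin 67.3°) = (17.9, -2.07). The perpendicularity gives KJ at right angles to PK; with |KJ| = 9.3 on the right of PK, J = K + 9.3·(0.923, -0.386) = (26.5, -5.66). Then |BJ| = |J − B| = 27.1.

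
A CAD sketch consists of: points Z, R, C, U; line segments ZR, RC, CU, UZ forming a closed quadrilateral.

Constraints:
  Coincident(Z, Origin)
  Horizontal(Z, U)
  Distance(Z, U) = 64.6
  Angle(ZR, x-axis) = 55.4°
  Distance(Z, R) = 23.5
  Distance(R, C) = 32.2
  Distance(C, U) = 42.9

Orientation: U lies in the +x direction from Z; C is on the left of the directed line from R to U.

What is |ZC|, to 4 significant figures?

54.45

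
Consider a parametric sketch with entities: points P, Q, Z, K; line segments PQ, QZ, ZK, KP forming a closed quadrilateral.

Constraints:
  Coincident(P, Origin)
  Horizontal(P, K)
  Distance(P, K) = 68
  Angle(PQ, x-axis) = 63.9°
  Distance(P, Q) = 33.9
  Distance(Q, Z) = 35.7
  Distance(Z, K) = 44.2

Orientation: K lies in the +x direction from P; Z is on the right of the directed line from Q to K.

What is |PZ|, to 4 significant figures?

24.33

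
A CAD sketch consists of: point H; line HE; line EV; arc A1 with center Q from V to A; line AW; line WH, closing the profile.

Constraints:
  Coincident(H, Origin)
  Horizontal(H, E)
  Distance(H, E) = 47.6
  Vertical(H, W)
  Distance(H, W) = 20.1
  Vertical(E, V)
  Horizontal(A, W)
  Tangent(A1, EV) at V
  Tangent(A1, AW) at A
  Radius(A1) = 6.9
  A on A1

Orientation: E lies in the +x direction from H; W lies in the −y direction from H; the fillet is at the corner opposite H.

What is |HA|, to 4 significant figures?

45.39

H is at the origin; H and E share the same y with |HE| = 47.6 and E on the +x side, so E = (47.60, 0.000). H and W share the same x with |HW| = 20.1 and W on the −y side, so W = (0.000, -20.10). The virtual corner opposite H is at (47.60, -20.10). Since A1 is tangent to EV there, QV ⟂ EV and the tangent condition forces QA to be normal to AW, with radius 6.9, so the center Q sits 6.9 in from both sides at Q = (40.70, -13.20). That places the tangent points at V = (47.60, -13.20) on EV and A = (40.70, -20.10) on AW. Then |HA| = |A − H| = 45.39.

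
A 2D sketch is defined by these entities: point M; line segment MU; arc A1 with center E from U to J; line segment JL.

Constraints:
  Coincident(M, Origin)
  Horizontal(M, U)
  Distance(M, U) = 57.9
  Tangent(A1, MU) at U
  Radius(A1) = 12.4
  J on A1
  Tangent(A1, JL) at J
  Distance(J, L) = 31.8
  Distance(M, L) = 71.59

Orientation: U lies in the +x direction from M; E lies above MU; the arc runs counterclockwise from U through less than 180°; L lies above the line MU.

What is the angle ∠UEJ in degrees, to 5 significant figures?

116.94°

M is at the origin; MU is horizontal with |MU| = 57.9 and U on the +x side, so U = (57.900, 0.0000). A1 meets MU tangentially, so EU is at right angles to MU, so E = U + (0, 12.4) = (57.900, 12.400). Since EJ ⟂ JL (tangency), |EL| = √(12.4² + 31.8²) = 34.132 regardless of where J sits on A1. So L lies on both circle(M, 71.59) and circle(E, 34.132); the above-MU intersection is L = (54.546, 46.367). J is the foot of the tangent from L: J = (68.954, 18.018).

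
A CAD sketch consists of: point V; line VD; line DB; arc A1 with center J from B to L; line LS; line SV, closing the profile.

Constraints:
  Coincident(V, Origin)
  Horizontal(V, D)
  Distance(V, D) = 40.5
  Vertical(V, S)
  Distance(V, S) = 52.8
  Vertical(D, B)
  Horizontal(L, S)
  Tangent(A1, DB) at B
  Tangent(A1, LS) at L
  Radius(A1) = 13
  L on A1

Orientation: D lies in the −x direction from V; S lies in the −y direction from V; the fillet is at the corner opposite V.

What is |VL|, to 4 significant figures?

59.53

The virtual corner opposite V is at (-40.50, -52.80). The tangent condition forces JB to be normal to DB and since A1 is tangent to LS there, JL ⟂ LS, with radius 13.0, so the center J sits 13.0 in from both sides at J = (-27.50, -39.80). That places the tangent points at B = (-40.50, -39.80) on DB and L = (-27.50, -52.80) on LS. Then |VL| = |L − V| = 59.53.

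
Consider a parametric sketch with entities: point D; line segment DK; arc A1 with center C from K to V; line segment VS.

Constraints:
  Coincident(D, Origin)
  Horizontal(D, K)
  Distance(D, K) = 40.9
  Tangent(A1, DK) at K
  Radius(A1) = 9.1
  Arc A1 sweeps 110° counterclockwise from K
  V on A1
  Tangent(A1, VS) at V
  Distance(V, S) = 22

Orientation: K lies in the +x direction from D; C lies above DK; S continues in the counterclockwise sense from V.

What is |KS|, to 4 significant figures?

32.90

D is at the origin; D and K share the same y with |DK| = 40.9 and K on the +x side, so K = (40.90, 0.000). A1 meets DK tangentially, so CK is at right angles to DK, so C = K + (0, 9.1) = (40.90, 9.100). On A1, K sits at bearing -90° from C; a 110° counterclockwise sweep puts V at bearing 20°, so V = C + 9.1·(cos 20°, sin 20°) = (49.45, 12.21). The tangent condition forces CV to be normal to VS, so VS runs along (−sin 20°, cos 20°); with |VS| = 22.0, S = (41.93, 32.89). Then |KS| = |S − K| = 32.90.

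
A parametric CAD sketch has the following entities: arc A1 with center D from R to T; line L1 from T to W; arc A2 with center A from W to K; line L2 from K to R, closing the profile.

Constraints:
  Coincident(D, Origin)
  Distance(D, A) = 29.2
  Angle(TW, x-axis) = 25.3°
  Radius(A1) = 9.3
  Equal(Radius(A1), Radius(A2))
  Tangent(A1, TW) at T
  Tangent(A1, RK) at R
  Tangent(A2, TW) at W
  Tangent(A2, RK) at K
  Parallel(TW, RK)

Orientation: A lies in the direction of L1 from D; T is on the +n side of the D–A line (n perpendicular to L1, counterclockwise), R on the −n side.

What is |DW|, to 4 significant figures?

30.65

Tangency of A1 to both parallel lines with radius 9.3 puts T and R at D ± 9.3·n: T = (-3.974, 8.408), R = (3.974, -8.408). Equal radii place W and K the same way about A: W = A + 9.3·n = (22.42, 20.89), K = A − 9.3·n = (30.37, 4.071). Then |DW| = |W − D| = 30.65.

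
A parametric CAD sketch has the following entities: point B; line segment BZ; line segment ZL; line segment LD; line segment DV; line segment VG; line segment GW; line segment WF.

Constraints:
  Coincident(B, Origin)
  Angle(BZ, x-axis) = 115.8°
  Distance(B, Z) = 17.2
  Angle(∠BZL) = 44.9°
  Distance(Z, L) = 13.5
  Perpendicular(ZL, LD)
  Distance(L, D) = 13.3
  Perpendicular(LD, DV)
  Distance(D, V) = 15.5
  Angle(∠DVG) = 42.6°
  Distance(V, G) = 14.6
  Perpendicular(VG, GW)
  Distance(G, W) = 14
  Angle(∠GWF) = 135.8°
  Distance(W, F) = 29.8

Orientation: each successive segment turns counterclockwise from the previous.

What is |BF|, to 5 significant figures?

31.800

VG is perpendicular to GW, so GW runs at -61.700°; with |GW| = 14.0, W = (-0.48145, -6.2250). ∠GWF = 135.8° gives WF at -17.500° from the x-axis; with |WF| = 29.8, F = (27.939, -15.186). Then |BF| = |F − B| = 31.800.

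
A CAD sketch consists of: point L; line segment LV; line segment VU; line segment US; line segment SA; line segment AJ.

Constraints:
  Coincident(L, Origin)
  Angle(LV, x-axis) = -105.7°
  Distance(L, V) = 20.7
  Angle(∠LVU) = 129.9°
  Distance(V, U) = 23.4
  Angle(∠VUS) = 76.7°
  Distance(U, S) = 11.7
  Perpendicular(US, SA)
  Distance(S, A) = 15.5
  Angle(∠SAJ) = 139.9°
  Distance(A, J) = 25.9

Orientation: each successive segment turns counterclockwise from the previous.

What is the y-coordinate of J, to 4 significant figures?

-19.16

US ⟂ SA, so SA runs at 137.7°; with |SA| = 15.5, A = (4.029, -20.15). ∠SAJ = 139.9° gives AJ at 177.8° from the x-axis; with |AJ| = 25.9, J = (-21.85, -19.16). So J.y = -19.16.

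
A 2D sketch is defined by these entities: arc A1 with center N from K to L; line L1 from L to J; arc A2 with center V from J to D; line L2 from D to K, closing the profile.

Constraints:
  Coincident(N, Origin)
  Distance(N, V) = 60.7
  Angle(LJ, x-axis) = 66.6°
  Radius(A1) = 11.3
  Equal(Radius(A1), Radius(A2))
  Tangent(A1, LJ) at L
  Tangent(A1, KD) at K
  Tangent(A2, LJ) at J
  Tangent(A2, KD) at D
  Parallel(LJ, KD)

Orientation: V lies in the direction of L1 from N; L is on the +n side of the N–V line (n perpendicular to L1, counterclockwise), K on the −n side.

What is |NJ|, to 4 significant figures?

61.74

The slot axis is L1's direction at 66.6°, so u = (cos 66.6°, sin 66.6°) = (0.3971, 0.9178) and n = (−sin 66.6°, cos 66.6°) = (-0.9178, 0.3971). N is at the origin and V lies 60.7 along u from N, so V = 60.7·u = (24.11, 55.71). Tangency of A1 to both parallel lines with radius 11.3 puts L and K at N ± 11.3·n: L = (-10.37, 4.488), K = (10.37, -4.488). Equal radii place J and D the same way about V: J = V + 11.3·n = (13.74, 60.20), D = V − 11.3·n = (34.48, 51.22). Then |NJ| = |J − N| = 61.74.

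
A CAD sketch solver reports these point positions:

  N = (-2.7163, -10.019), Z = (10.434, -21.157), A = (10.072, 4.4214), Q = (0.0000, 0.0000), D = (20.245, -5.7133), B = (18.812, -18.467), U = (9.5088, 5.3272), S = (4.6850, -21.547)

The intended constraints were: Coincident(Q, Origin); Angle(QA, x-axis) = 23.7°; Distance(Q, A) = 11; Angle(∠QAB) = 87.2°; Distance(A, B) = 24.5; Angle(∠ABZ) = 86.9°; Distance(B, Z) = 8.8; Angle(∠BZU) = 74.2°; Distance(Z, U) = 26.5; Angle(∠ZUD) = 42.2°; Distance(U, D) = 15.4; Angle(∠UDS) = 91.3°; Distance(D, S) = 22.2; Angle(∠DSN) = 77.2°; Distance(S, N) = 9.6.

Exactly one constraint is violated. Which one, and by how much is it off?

Distance(S, N) = 9.6 — off by 4.10.

Q = (0.00, 0.00) ✓; QA at 23.70° ✓; |QA| = 11.00 ✓; ∠QAB = 87.20° ✓; |AB| = 24.50 ✓; ∠ABZ = 86.90° ✓; |BZ| = 8.799 ✓; ∠BZU = 74.20° ✓; |ZU| = 26.50 ✓; ∠ZUD = 42.20° ✓; |UD| = 15.40 ✓; ∠UDS = 91.30° ✓; |DS| = 22.20 ✓; ∠DSN = 77.20° ✓; |SN| = 13.70 ✗.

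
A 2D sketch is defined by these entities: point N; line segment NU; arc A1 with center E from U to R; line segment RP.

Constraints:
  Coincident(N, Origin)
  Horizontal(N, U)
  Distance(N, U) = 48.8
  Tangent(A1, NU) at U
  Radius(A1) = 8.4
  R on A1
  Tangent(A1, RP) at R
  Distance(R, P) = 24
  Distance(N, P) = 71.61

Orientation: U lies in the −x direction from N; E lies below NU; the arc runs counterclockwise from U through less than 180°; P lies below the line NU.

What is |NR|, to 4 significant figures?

56.65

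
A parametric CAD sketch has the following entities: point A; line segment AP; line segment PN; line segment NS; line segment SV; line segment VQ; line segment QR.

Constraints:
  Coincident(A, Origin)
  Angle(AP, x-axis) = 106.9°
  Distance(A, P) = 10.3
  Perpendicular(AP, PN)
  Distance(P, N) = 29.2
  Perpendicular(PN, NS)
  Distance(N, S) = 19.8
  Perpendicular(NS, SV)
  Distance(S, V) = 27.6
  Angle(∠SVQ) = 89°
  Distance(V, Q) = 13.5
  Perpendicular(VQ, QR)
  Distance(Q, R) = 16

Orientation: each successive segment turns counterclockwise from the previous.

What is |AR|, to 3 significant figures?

18.2

∠SVQ = 89.0° gives VQ at 108° from the x-axis; with |VQ| = 13.5, Q = (-2.92, 3.29). The perpendicularity gives QR at right angles to VQ, so QR runs at -162°; with |QR| = 16.0, R = (-18.1, -1.63). Then |AR| = |R − A| = 18.2.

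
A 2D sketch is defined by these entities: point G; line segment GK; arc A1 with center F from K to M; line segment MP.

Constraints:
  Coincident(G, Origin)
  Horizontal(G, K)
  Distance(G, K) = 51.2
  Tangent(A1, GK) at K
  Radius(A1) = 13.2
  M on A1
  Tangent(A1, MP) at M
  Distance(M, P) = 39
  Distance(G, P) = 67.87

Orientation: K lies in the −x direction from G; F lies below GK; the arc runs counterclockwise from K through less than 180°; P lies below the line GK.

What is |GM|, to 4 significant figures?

65.60

G is at the origin; GK is horizontal with |GK| = 51.2 and K on the −x side, so K = (-51.20, 0.000). Since A1 is tangent to GK there, FK ⟂ GK, so F = K + (0, -13.2) = (-51.20, -13.20). Since FM ⟂ MP (tangency), |FP| = √(13.2² + 39.0²) = 41.17 regardless of where M sits on A1. So P lies on both circle(G, 67.87) and circle(F, 41.17); the below-GK intersection is P = (-41.98, -53.33). M is the foot of the tangent from P: M = (-62.44, -20.12).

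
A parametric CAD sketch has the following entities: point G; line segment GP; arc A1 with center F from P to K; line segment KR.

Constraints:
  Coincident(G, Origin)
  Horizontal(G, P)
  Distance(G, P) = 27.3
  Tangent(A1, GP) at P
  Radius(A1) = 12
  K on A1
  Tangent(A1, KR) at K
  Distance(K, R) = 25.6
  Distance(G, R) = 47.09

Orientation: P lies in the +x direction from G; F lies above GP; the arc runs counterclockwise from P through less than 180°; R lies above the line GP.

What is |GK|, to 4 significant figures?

41.76

Checks: |FP| = 12.00 ✓; |FK| = 12.00 ✓; ∠(FK, KR) = 90.00° ✓; |KR| = 25.60 ✓; |GR| = 47.09 ✓.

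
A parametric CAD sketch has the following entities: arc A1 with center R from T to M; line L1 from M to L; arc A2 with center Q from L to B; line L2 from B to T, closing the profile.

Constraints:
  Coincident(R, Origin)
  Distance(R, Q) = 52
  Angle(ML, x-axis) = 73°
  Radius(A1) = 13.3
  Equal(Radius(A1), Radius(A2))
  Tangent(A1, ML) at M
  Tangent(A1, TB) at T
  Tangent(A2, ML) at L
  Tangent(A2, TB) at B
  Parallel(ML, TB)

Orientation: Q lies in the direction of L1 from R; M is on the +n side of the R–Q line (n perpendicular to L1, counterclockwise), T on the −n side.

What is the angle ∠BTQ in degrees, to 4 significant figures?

14.35°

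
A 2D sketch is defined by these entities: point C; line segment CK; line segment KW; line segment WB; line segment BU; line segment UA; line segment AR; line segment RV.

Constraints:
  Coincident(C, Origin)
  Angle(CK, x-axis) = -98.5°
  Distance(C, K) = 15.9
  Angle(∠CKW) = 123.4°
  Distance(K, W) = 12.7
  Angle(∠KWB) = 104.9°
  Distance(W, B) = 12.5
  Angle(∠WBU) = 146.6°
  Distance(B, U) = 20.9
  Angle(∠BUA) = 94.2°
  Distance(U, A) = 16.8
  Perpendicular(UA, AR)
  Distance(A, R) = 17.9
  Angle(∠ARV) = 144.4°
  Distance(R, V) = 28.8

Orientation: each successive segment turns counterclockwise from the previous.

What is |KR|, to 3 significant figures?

10.7

C is at the origin; CK runs at -98.5° with length 15.9, so K = (-2.35, -15.7). ∠CKW = 123.4° gives KW at -41.9° from the x-axis; with |KW| = 12.7, W = (7.10, -24.2). ∠KWB = 104.9° gives WB at 33.2° from the x-axis; with |WB| = 12.5, B = (17.6, -17.4). ∠WBU = 146.6° gives BU at 66.6° from the x-axis; with |BU| = 20.9, U = (25.9, 1.82). ∠BUA = 94.2° gives UA at 152° from the x-axis; with |UA| = 16.8, A = (11.0, 9.60). UA ⟂ AR, so AR runs at -118°; with |AR| = 17.9, R = (2.68, -6.26). Then |KR| = |R − K| = 10.7.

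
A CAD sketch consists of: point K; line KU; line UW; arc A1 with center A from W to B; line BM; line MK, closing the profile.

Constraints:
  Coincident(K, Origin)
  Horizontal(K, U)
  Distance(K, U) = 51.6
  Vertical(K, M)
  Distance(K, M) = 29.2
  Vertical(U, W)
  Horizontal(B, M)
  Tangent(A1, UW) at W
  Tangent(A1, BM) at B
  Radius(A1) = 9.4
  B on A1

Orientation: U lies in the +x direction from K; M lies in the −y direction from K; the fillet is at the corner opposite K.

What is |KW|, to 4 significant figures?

55.27

K is at the origin; KU is horizontal with |KU| = 51.6 and U on the +x side, so U = (51.60, 0.000). KM is vertical with |KM| = 29.2 and M on the −y side, so M = (0.000, -29.20). The virtual corner opposite K is at (51.60, -29.20). The tangent condition forces AW to be normal to UW and since A1 is tangent to BM there, AB ⟂ BM, with radius 9.4, so the center A sits 9.4 in from both sides at A = (42.20, -19.80). That places the tangent points at W = (51.60, -19.80) on UW and B = (42.20, -29.20) on BM. Then |KW| = |W − K| = 55.27.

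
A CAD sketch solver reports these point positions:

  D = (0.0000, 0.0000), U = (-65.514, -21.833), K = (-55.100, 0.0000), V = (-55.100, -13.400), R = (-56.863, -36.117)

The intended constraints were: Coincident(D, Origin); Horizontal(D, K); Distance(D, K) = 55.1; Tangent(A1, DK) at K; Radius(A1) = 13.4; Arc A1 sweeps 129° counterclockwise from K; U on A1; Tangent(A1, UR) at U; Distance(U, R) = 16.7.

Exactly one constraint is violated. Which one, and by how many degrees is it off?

Tangent(A1, UR) at U — off by 7.80°.

D = (0.00, 0.00) ✓; D.y = 0.00, K.y = 0.00 ✓; |DK| = 55.10 ✓; ∠(VK, KD) = 90.00° ✓; |VK| = 13.40 ✓; bearing(V→U) − bearing(V→K) = 129.0° ✓; |VU| = 13.40 ✓; ∠(VU, UR) = 97.80° ✗; |UR| = 16.70 ✓.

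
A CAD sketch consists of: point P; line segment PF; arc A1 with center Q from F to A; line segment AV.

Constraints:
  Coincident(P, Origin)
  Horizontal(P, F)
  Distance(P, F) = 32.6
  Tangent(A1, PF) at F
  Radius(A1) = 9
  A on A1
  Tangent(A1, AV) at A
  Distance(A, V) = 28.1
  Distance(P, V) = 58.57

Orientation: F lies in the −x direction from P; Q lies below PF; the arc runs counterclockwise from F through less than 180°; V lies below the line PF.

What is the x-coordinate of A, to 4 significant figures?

-41.40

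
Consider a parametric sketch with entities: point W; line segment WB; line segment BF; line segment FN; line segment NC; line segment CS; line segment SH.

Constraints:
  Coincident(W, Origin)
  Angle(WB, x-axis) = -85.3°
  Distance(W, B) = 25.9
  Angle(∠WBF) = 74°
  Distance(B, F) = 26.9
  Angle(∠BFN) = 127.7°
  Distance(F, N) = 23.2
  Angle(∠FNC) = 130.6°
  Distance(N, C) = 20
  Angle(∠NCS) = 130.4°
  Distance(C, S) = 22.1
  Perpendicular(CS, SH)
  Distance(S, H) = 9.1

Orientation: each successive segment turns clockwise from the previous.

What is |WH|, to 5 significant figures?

16.834

∠NCS = 130.4° gives CS at 17.400° from the x-axis; with |CS| = 22.1, S = (-5.6685, 25.257). The perpendicularity gives SH at right angles to CS, so SH runs at -72.600°; with |SH| = 9.1, H = (-2.9473, 16.574). Then |WH| = |H − W| = 16.834.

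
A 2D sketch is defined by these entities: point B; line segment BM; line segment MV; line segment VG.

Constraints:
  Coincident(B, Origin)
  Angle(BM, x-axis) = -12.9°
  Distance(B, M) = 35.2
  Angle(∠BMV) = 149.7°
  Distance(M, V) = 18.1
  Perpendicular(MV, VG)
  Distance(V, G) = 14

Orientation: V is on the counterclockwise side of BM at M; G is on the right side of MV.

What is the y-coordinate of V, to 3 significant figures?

-2.45

B is at the origin; BM runs at -12.9° with length 35.2, so M = 35.2·(cos -12.9°, sin -12.9°) = (34.3, -7.86). ∠BMV = 149.7°, so MV runs at -12.9° + (180° − 149.7°) = 17.4° from the x-axis; with |MV| = 18.1, V = M + 18.1·(cos 17.4°, sin 17.4°) = (51.6, -2.45). So V.y = -2.45.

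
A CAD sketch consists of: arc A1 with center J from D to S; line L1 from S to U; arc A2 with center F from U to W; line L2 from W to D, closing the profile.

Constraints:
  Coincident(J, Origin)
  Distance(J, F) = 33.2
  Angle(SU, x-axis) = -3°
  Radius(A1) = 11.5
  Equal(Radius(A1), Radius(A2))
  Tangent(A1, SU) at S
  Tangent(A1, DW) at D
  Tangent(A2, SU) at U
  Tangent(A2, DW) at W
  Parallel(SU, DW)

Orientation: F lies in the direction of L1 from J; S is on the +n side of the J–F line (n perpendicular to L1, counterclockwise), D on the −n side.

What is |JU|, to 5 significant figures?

35.135

The slot axis is L1's direction at -3.0°, so u = (cos -3.0°, sin -3.0°) = (0.99863, -0.052336) and n = (−sin -3.0°, cos -3.0°) = (0.052336, 0.99863). J is at the origin and F lies 33.2 along u from J, so F = 33.2·u = (33.155, -1.7376). Tangency of A1 to both parallel lines with radius 11.5 puts S and D at J ± 11.5·n: S = (0.60186, 11.484), D = (-0.60186, -11.484). Equal radii place U and W the same way about F: U = F + 11.5·n = (33.756, 9.7467), W = F − 11.5·n = (32.553, -13.222). Then |JU| = |U − J| = 35.135.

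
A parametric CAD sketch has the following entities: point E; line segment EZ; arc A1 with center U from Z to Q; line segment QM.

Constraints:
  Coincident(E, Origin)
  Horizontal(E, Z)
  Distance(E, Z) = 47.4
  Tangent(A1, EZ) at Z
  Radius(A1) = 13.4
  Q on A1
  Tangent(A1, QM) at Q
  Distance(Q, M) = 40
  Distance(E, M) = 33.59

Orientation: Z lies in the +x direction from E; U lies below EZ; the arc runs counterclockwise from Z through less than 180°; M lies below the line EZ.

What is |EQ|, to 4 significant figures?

38.13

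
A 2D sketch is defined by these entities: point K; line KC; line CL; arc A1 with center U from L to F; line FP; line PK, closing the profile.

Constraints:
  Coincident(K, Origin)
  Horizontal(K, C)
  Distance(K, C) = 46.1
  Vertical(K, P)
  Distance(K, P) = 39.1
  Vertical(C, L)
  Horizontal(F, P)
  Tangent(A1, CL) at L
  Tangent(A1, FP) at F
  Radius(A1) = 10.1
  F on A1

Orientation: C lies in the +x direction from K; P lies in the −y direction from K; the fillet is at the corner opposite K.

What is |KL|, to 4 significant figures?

54.46

K is at the origin; K and C share the same y with |KC| = 46.1 and C on the +x side, so C = (46.10, 0.000). K and P share the same x with |KP| = 39.1 and P on the −y side, so P = (0.000, -39.10). The virtual corner opposite K is at (46.10, -39.10). Since A1 is tangent to CL there, UL ⟂ CL and tangency of A1 to FP means the radius UF is perpendicular to FP, with radius 10.1, so the center U sits 10.1 in from both sides at U = (36.00, -29.00). That places the tangent points at L = (46.10, -29.00) on CL and F = (36.00, -39.10) on FP. Then |KL| = |L − K| = 54.46.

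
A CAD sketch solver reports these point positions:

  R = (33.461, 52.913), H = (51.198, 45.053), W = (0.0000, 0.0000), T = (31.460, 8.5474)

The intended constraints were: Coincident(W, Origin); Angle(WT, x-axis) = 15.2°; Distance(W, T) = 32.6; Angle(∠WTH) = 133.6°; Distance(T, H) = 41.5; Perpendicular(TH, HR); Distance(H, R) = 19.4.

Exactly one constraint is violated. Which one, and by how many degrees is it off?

Perpendicular(TH, HR) — off by 4.50°.

W = (0.00, 0.00) ✓; WT at 15.20° ✓; |WT| = 32.60 ✓; ∠WTH = 133.6° ✓; |TH| = 41.50 ✓; ∠(TH, HR) = 94.50° ✗; |HR| = 19.40 ✓.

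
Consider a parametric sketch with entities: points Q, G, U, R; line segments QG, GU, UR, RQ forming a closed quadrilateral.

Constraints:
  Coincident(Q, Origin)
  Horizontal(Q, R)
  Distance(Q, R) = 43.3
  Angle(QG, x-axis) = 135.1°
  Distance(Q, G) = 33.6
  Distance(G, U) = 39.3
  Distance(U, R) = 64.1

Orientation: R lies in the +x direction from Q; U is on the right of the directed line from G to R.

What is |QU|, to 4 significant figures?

24.35

Q is at the origin; Q and R share the same y with |QR| = 43.3 and R in +x, so R = (43.3, 0). QG runs at 135.1° with |QG| = 33.6, so G = (-23.80, 23.72). U is determined by |GU| = 39.3 and |UR| = 64.1 together: it lies at the intersection of circle(G, 39.3) and circle(R, 64.1). With |GR| = 71.17, the foot of the radical line on GR is 17.57 from G and the perpendicular offset is √(39.3² − 17.57²) = 35.15. Taking the right-of-GR solution: U = (-18.95, -15.28).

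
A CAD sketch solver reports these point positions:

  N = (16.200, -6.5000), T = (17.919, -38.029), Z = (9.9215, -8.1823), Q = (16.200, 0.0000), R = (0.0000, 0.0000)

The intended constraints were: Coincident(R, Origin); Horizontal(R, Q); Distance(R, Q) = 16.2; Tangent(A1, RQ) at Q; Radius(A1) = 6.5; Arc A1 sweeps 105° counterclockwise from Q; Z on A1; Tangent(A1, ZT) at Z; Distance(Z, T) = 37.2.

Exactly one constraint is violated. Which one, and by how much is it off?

Distance(Z, T) = 37.2 — off by 6.30.

R = (0.00, 0.00) ✓; R.y = 0.00, Q.y = 0.00 ✓; |RQ| = 16.20 ✓; ∠(NQ, QR) = 90.00° ✓; |NQ| = 6.500 ✓; bearing(N→Z) − bearing(N→Q) = 105.0° ✓; |NZ| = 6.500 ✓; ∠(NZ, ZT) = 90.00° ✓; |ZT| = 30.90 ✗.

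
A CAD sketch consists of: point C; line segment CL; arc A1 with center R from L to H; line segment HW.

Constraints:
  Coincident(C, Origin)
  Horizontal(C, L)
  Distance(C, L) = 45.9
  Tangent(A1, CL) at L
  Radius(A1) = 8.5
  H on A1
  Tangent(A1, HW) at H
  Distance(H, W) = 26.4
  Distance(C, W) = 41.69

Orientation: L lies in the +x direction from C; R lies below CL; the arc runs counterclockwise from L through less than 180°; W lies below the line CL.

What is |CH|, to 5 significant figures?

38.339

Checks: C.y = 0.00, L.y = 0.00 ✓; |RH| = 8.500 ✓; ∠(RH, HW) = 90.00° ✓; |HW| = 26.40 ✓; |CW| = 41.69 ✓.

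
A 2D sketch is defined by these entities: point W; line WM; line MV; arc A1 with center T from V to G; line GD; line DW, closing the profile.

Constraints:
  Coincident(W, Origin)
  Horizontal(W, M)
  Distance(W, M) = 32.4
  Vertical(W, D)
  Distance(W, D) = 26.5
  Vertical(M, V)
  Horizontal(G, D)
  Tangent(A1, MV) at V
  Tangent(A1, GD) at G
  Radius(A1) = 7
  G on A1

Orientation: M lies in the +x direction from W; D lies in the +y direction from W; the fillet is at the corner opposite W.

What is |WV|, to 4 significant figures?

37.82

The virtual corner opposite W is at (32.40, 26.50). The tangent condition forces TV to be normal to MV and the tangent condition forces TG to be normal to GD, with radius 7.0, so the center T sits 7.0 in from both sides at T = (25.40, 19.50). That places the tangent points at V = (32.40, 19.50) on MV and G = (25.40, 26.50) on GD. Then |WV| = |V − W| = 37.82.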